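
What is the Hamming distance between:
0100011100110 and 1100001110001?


XOR: 1000010010111
Count of 1s: 6

6


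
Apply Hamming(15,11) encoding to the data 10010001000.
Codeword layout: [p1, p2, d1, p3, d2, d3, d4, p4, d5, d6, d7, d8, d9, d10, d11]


Parity bits: p1=0, p2=0, p3=0, p4=1

001000110001000


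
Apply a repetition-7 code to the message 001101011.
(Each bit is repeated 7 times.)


Each bit -> 7 copies

000000000000001111111111111100000001111111000000011111111111111


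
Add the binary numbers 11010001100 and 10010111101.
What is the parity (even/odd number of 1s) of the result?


11010001100 = 1676
10010111101 = 1213
Sum = 2889 = 101101001001
1s count = 6

even parity (6 ones in 101101001001)


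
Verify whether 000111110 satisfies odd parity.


Number of 1s: 5

Yes, parity is correct (5 ones)


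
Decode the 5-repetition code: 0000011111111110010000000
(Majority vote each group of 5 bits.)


Groups: 00000, 11111, 11111, 00100, 00000
Majority votes: 01100

01100


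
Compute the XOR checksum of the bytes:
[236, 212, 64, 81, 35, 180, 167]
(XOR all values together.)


XOR chain: 236 ^ 212 ^ 64 ^ 81 ^ 35 ^ 180 ^ 167 = 25

25


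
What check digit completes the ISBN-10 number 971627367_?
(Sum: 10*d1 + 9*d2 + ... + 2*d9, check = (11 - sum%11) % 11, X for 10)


Weighted sum: 294
294 mod 11 = 8

Check digit: 3


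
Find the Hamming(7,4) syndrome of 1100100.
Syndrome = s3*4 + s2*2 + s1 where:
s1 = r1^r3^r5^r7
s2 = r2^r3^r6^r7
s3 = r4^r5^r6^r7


s1=0, s2=1, s3=1

Syndrome = 6 (error at position 6)


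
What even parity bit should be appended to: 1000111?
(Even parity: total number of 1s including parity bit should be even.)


Number of 1s in data: 4
Parity bit: 0

0


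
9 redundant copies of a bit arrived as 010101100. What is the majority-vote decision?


Ones: 4 out of 9
Threshold: 5

0 (4/9 voted 1)


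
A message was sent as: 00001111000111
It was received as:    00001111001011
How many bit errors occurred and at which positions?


XOR: 00000000001100

2 error(s) at position(s): 10, 11


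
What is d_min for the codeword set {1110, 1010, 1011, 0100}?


Comparing all pairs, minimum distance: 1
Can detect 0 errors, correct 0 errors

1


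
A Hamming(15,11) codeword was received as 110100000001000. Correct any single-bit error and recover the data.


Syndrome = 11: error at position 11

Data: 00000011000 (corrected bit 11)


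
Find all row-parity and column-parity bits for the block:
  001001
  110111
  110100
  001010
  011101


Row parities: 01100
Column parities: 011101

Row P: 01100, Col P: 011101, Corner: 0


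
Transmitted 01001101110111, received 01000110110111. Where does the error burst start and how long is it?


XOR: 00001011000000

Burst at position 4, length 4


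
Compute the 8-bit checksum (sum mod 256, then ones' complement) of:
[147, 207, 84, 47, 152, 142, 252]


Sum = 1031 mod 256 = 7
Complement = 248

248


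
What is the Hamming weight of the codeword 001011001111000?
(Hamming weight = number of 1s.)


Counting 1s in 001011001111000

7


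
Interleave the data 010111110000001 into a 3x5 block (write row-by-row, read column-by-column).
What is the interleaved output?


Matrix:
  01011
  11100
  00001
Read columns: 010110010100101

010110010100101


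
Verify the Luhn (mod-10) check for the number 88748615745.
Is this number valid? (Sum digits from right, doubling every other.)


Luhn sum = 63
63 mod 10 = 3

Invalid (Luhn sum mod 10 = 3)


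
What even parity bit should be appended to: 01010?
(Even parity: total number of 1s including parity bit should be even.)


Number of 1s in data: 2
Parity bit: 0

0


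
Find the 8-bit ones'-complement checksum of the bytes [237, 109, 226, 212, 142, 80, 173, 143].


Sum = 1322 mod 256 = 42
Complement = 213

213


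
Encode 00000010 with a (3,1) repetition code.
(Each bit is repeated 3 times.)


Each bit -> 3 copies

000000000000000000111000


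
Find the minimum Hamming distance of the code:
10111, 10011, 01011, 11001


Comparing all pairs, minimum distance: 1
Can detect 0 errors, correct 0 errors

1


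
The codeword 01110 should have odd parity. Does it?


Number of 1s: 3

Yes, parity is correct (3 ones)


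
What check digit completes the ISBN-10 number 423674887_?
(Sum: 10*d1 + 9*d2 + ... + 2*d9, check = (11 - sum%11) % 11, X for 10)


Weighted sum: 256
256 mod 11 = 3

Check digit: 8


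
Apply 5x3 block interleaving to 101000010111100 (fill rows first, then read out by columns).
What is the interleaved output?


Matrix:
  101
  000
  010
  111
  100
Read columns: 100110011010010

100110011010010


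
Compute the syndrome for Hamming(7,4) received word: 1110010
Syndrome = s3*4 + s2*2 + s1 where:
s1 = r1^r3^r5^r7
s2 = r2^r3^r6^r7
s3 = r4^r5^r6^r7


s1=0, s2=1, s3=1

Syndrome = 6 (error at position 6)


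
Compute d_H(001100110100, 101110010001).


XOR: 100010100101
Count of 1s: 5

5


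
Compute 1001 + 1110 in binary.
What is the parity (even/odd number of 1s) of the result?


1001 = 9
1110 = 14
Sum = 23 = 10111
1s count = 4

even parity (4 ones in 10111)


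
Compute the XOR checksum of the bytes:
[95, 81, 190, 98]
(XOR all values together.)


XOR chain: 95 ^ 81 ^ 190 ^ 98 = 210

210


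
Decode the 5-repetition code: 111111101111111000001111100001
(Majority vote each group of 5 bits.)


Groups: 11111, 11011, 11111, 00000, 11111, 00001
Majority votes: 111010

111010


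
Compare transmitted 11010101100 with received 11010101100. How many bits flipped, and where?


XOR: 00000000000

0 errors (received matches sent)


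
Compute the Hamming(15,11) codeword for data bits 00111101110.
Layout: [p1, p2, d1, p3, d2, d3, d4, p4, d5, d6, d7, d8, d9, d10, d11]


Parity bits: p1=1, p2=0, p3=1, p4=1

100101111101110


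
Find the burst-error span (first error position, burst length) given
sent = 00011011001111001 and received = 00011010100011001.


XOR: 00000001101100000

Burst at position 7, length 5


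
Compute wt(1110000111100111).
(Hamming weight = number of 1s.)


Counting 1s in 1110000111100111

10


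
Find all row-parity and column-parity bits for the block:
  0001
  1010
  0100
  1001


Row parities: 1010
Column parities: 0110

Row P: 1010, Col P: 0110, Corner: 0


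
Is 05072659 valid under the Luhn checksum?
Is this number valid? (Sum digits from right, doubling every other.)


Luhn sum = 32
32 mod 10 = 2

Invalid (Luhn sum mod 10 = 2)


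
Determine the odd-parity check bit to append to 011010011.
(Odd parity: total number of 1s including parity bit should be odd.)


Number of 1s in data: 5
Parity bit: 0

0


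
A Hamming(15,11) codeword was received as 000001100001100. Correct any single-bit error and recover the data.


Syndrome = 0: no error detected

Data: 00110001100 (no errors)


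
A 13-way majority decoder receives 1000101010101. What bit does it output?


Ones: 6 out of 13
Threshold: 7

0 (6/13 voted 1)


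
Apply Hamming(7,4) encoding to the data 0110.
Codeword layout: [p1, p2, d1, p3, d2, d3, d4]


Parity bits: p1=1, p2=1, p3=0

1100110


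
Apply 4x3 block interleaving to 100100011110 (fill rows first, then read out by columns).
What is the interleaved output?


Matrix:
  100
  100
  011
  110
Read columns: 110100110010

110100110010


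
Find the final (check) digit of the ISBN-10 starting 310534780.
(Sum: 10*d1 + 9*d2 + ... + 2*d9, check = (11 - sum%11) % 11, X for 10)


Weighted sum: 164
164 mod 11 = 10

Check digit: 1


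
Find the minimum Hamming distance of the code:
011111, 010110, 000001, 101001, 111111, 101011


Comparing all pairs, minimum distance: 1
Can detect 0 errors, correct 0 errors

1


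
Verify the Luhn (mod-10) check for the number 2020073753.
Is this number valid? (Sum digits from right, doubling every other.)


Luhn sum = 32
32 mod 10 = 2

Invalid (Luhn sum mod 10 = 2)


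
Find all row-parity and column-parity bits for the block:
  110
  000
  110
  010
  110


Row parities: 00010
Column parities: 100

Row P: 00010, Col P: 100, Corner: 1


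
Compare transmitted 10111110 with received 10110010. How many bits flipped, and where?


XOR: 00001100

2 error(s) at position(s): 4, 5


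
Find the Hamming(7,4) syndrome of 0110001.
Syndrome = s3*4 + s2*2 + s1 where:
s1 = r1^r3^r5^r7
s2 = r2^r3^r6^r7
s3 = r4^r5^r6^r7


s1=0, s2=1, s3=1

Syndrome = 6 (error at position 6)


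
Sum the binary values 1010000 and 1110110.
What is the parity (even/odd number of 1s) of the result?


1010000 = 80
1110110 = 118
Sum = 198 = 11000110
1s count = 4

even parity (4 ones in 11000110)


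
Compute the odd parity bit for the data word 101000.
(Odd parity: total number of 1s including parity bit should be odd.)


Number of 1s in data: 2
Parity bit: 1

1


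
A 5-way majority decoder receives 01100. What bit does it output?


Ones: 2 out of 5
Threshold: 3

0 (2/5 voted 1)


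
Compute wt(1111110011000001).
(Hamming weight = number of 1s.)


Counting 1s in 1111110011000001

9


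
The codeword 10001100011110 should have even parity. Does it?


Number of 1s: 7

No, parity error (7 ones)


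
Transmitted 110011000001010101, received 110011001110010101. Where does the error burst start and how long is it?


XOR: 000000001111000000

Burst at position 8, length 4


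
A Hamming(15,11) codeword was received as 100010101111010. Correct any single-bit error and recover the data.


Syndrome = 9: error at position 9

Data: 01010111010 (corrected bit 9)


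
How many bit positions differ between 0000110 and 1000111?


XOR: 1000001
Count of 1s: 2

2


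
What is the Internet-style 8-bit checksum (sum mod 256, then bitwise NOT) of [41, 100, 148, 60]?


Sum = 349 mod 256 = 93
Complement = 162

162


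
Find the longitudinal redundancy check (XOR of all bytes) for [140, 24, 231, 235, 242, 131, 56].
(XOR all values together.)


XOR chain: 140 ^ 24 ^ 231 ^ 235 ^ 242 ^ 131 ^ 56 = 209

209


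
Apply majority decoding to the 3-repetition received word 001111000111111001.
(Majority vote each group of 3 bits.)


Groups: 001, 111, 000, 111, 111, 001
Majority votes: 010110

010110


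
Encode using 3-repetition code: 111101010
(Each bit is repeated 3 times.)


Each bit -> 3 copies

111111111111000111000111000


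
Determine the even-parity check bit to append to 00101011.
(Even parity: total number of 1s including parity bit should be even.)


Number of 1s in data: 4
Parity bit: 0

0


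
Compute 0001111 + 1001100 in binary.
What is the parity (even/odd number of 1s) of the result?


0001111 = 15
1001100 = 76
Sum = 91 = 1011011
1s count = 5

odd parity (5 ones in 1011011)


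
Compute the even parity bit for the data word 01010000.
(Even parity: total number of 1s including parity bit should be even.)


Number of 1s in data: 2
Parity bit: 0

0


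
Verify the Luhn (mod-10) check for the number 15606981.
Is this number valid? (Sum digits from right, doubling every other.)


Luhn sum = 30
30 mod 10 = 0

Valid (Luhn sum mod 10 = 0)


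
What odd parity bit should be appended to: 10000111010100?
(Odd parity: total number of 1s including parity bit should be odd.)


Number of 1s in data: 6
Parity bit: 1

1


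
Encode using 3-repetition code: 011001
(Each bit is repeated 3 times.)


Each bit -> 3 copies

000111111000000111


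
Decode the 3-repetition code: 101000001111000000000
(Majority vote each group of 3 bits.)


Groups: 101, 000, 001, 111, 000, 000, 000
Majority votes: 1001000

1001000


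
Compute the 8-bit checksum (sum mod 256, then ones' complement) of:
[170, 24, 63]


Sum = 257 mod 256 = 1
Complement = 254

254


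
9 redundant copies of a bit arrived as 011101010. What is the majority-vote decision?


Ones: 5 out of 9
Threshold: 5

1 (5/9 voted 1)


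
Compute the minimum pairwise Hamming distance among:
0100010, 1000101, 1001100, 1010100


Comparing all pairs, minimum distance: 2
Can detect 1 errors, correct 0 errors

2


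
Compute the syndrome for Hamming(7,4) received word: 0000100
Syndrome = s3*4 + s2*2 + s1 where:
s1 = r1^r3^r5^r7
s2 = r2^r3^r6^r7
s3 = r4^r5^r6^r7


s1=1, s2=0, s3=1

Syndrome = 5 (error at position 5)


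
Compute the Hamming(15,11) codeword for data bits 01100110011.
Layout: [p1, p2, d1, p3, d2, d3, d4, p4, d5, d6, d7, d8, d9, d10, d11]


Parity bits: p1=1, p2=1, p3=0, p4=0

110011000110011


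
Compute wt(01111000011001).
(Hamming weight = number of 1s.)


Counting 1s in 01111000011001

7


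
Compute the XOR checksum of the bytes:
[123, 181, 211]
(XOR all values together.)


XOR chain: 123 ^ 181 ^ 211 = 29

29


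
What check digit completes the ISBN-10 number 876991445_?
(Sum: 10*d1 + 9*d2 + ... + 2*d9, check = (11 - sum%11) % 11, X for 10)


Weighted sum: 351
351 mod 11 = 10

Check digit: 1


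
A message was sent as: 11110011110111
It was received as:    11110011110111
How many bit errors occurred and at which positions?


XOR: 00000000000000

0 errors (received matches sent)


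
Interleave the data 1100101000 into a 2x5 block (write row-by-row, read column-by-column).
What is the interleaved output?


Matrix:
  11001
  01000
Read columns: 1011000010

1011000010


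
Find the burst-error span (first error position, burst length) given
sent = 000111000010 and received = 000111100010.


XOR: 000000100000

Burst at position 6, length 1


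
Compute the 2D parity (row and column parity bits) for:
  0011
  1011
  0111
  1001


Row parities: 0110
Column parities: 0110

Row P: 0110, Col P: 0110, Corner: 0


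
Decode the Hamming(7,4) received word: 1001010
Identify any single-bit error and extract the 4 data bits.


Syndrome = 3: error at position 3

Data: 1010 (corrected bit 3)


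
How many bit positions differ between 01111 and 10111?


XOR: 11000
Count of 1s: 2

2


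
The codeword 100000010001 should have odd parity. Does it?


Number of 1s: 3

Yes, parity is correct (3 ones)


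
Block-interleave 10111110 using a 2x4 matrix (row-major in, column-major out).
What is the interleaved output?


Matrix:
  1011
  1110
Read columns: 11011110

11011110


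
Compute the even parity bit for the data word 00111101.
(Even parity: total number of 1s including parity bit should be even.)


Number of 1s in data: 5
Parity bit: 1

1


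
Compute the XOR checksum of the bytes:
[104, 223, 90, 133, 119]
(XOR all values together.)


XOR chain: 104 ^ 223 ^ 90 ^ 133 ^ 119 = 31

31


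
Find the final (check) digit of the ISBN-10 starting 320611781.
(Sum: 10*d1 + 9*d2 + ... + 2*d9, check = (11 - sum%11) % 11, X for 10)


Weighted sum: 155
155 mod 11 = 1

Check digit: X


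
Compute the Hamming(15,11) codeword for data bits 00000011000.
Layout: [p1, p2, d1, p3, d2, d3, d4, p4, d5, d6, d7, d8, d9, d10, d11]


Parity bits: p1=1, p2=1, p3=1, p4=0

110100000011000


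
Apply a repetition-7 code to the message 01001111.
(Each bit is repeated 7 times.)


Each bit -> 7 copies

00000001111111000000000000001111111111111111111111111111


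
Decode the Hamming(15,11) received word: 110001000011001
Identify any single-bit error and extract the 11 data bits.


Syndrome = 13: error at position 13

Data: 00100011101 (corrected bit 13)


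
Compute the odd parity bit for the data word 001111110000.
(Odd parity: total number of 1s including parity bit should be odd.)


Number of 1s in data: 6
Parity bit: 1

1


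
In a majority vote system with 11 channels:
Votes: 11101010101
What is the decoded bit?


Ones: 7 out of 11
Threshold: 6

1 (7/11 voted 1)


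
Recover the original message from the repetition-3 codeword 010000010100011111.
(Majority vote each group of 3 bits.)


Groups: 010, 000, 010, 100, 011, 111
Majority votes: 000011

000011


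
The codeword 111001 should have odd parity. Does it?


Number of 1s: 4

No, parity error (4 ones)


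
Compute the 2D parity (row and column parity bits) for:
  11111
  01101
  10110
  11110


Row parities: 1110
Column parities: 11010

Row P: 1110, Col P: 11010, Corner: 1


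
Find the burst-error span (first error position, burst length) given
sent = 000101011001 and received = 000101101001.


XOR: 000000110000

Burst at position 6, length 2


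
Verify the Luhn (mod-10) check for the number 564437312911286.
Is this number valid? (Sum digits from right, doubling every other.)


Luhn sum = 62
62 mod 10 = 2

Invalid (Luhn sum mod 10 = 2)


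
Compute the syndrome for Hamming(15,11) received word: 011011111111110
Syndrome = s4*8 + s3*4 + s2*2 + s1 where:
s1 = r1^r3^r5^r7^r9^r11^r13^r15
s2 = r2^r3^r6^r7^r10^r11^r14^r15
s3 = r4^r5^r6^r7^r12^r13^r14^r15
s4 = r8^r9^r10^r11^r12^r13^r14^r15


s1=0, s2=1, s3=0, s4=1

Syndrome = 10 (error at position 10)


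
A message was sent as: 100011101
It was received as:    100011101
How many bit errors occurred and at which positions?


XOR: 000000000

0 errors (received matches sent)


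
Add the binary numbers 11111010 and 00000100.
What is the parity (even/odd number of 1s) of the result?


11111010 = 250
00000100 = 4
Sum = 254 = 11111110
1s count = 7

odd parity (7 ones in 11111110)


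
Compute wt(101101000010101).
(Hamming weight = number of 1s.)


Counting 1s in 101101000010101

7


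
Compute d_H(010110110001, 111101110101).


XOR: 101011000100
Count of 1s: 5

5


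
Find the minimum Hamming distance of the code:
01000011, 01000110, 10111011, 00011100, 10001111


Comparing all pairs, minimum distance: 2
Can detect 1 errors, correct 0 errors

2


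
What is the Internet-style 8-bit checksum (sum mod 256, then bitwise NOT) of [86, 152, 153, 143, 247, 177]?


Sum = 958 mod 256 = 190
Complement = 65

65


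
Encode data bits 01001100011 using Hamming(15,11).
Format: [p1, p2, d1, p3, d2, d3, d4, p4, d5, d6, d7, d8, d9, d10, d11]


Parity bits: p1=1, p2=1, p3=1, p4=0

110110001100011


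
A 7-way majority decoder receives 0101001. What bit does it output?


Ones: 3 out of 7
Threshold: 4

0 (3/7 voted 1)


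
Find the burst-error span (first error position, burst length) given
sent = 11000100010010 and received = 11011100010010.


XOR: 00011000000000

Burst at position 3, length 2


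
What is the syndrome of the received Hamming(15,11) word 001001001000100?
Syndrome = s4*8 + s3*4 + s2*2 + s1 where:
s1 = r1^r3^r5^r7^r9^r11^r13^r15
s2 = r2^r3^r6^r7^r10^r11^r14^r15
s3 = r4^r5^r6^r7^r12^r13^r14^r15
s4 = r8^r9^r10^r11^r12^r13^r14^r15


s1=1, s2=0, s3=0, s4=0

Syndrome = 1 (error at position 1)


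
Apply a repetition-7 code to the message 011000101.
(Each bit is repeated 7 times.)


Each bit -> 7 copies

000000011111111111111000000000000000000000111111100000001111111


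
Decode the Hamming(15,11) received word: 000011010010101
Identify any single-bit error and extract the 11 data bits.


Syndrome = 2: error at position 2

Data: 01100010101 (corrected bit 2)


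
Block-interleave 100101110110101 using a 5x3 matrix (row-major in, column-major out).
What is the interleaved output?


Matrix:
  100
  101
  110
  110
  101
Read columns: 111110011001001

111110011001001


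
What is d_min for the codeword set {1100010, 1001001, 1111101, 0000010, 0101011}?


Comparing all pairs, minimum distance: 2
Can detect 1 errors, correct 0 errors

2


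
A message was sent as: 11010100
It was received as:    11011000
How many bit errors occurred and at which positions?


XOR: 00001100

2 error(s) at position(s): 4, 5


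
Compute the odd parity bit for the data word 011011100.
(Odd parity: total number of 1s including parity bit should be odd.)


Number of 1s in data: 5
Parity bit: 0

0


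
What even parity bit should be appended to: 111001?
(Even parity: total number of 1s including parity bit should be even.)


Number of 1s in data: 4
Parity bit: 0

0


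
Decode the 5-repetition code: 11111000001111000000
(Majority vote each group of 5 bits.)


Groups: 11111, 00000, 11110, 00000
Majority votes: 1010

1010


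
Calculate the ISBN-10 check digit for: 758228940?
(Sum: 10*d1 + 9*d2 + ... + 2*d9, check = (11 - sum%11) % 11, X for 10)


Weighted sum: 293
293 mod 11 = 7

Check digit: 4


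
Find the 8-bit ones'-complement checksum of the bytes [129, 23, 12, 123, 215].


Sum = 502 mod 256 = 246
Complement = 9

9


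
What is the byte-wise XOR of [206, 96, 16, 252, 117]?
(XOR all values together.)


XOR chain: 206 ^ 96 ^ 16 ^ 252 ^ 117 = 55

55


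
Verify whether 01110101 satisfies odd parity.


Number of 1s: 5

Yes, parity is correct (5 ones)


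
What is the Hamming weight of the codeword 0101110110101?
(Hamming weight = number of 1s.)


Counting 1s in 0101110110101

8


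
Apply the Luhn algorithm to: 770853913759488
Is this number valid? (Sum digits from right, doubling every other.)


Luhn sum = 82
82 mod 10 = 2

Invalid (Luhn sum mod 10 = 2)


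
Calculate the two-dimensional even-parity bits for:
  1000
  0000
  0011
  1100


Row parities: 1000
Column parities: 0111

Row P: 1000, Col P: 0111, Corner: 1


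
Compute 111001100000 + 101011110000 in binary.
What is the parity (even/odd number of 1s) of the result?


111001100000 = 3680
101011110000 = 2800
Sum = 6480 = 1100101010000
1s count = 5

odd parity (5 ones in 1100101010000)


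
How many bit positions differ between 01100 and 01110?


XOR: 00010
Count of 1s: 1

1


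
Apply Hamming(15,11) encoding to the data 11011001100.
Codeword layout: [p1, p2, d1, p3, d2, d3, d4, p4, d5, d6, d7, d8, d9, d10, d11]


Parity bits: p1=1, p2=0, p3=0, p4=1

101010111001100


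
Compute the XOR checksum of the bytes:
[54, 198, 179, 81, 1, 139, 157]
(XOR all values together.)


XOR chain: 54 ^ 198 ^ 179 ^ 81 ^ 1 ^ 139 ^ 157 = 5

5


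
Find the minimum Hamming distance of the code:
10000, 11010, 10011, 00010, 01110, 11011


Comparing all pairs, minimum distance: 1
Can detect 0 errors, correct 0 errors

1


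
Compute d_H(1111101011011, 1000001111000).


XOR: 0111100100011
Count of 1s: 7

7


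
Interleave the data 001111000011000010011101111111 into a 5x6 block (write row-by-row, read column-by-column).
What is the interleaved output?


Matrix:
  001111
  000011
  000010
  011101
  111111
Read columns: 000010001110011100111110111011

000010001110011100111110111011


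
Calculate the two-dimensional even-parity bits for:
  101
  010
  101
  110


Row parities: 0100
Column parities: 100

Row P: 0100, Col P: 100, Corner: 1


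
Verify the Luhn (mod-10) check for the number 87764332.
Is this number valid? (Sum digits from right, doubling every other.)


Luhn sum = 44
44 mod 10 = 4

Invalid (Luhn sum mod 10 = 4)


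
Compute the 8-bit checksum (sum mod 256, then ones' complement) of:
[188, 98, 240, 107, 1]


Sum = 634 mod 256 = 122
Complement = 133

133


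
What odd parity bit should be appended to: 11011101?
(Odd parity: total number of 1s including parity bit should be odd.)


Number of 1s in data: 6
Parity bit: 1

1


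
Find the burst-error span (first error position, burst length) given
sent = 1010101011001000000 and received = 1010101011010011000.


XOR: 0000000000011011000

Burst at position 11, length 5


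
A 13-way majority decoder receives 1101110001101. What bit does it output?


Ones: 8 out of 13
Threshold: 7

1 (8/13 voted 1)


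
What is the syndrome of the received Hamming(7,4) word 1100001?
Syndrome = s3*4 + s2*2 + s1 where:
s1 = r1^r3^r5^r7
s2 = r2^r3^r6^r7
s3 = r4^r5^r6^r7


s1=0, s2=0, s3=1

Syndrome = 4 (error at position 4)


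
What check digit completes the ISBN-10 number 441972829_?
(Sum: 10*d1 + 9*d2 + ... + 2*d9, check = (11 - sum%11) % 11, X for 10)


Weighted sum: 255
255 mod 11 = 2

Check digit: 9


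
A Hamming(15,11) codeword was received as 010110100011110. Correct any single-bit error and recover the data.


Syndrome = 0: no error detected

Data: 01010011110 (no errors)


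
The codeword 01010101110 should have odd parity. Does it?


Number of 1s: 6

No, parity error (6 ones)


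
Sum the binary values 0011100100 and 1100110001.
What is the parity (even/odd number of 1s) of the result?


0011100100 = 228
1100110001 = 817
Sum = 1045 = 10000010101
1s count = 4

even parity (4 ones in 10000010101)


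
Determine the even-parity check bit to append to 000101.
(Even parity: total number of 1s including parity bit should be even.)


Number of 1s in data: 2
Parity bit: 0

0


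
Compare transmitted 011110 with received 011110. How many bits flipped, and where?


XOR: 000000

0 errors (received matches sent)


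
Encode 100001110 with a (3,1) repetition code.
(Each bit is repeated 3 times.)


Each bit -> 3 copies

111000000000000111111111000


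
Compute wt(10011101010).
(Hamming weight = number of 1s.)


Counting 1s in 10011101010

6


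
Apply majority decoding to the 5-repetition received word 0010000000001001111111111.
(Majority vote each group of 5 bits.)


Groups: 00100, 00000, 00100, 11111, 11111
Majority votes: 00011

00011


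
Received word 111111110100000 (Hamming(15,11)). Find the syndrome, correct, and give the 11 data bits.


Syndrome = 2: error at position 2

Data: 11110100000 (corrected bit 2)


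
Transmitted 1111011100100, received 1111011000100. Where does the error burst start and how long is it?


XOR: 0000000100000

Burst at position 7, length 1


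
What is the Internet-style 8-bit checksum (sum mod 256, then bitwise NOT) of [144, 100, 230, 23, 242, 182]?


Sum = 921 mod 256 = 153
Complement = 102

102


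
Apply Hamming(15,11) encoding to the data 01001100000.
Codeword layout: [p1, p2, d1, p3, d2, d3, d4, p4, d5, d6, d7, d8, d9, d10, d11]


Parity bits: p1=0, p2=1, p3=1, p4=0

010110001100000


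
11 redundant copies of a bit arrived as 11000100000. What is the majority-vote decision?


Ones: 3 out of 11
Threshold: 6

0 (3/11 voted 1)


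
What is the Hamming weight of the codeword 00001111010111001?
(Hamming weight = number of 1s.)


Counting 1s in 00001111010111001

9


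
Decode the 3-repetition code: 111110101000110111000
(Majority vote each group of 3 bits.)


Groups: 111, 110, 101, 000, 110, 111, 000
Majority votes: 1110110

1110110


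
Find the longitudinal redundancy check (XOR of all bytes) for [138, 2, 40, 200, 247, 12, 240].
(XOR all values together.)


XOR chain: 138 ^ 2 ^ 40 ^ 200 ^ 247 ^ 12 ^ 240 = 99

99


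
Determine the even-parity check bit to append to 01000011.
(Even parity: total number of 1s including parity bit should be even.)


Number of 1s in data: 3
Parity bit: 1

1


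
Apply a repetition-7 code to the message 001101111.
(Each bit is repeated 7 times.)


Each bit -> 7 copies

000000000000001111111111111100000001111111111111111111111111111


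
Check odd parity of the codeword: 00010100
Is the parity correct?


Number of 1s: 2

No, parity error (2 ones)


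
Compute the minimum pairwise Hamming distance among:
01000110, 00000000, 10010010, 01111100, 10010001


Comparing all pairs, minimum distance: 2
Can detect 1 errors, correct 0 errors

2


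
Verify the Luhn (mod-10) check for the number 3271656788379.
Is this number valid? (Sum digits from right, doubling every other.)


Luhn sum = 66
66 mod 10 = 6

Invalid (Luhn sum mod 10 = 6)


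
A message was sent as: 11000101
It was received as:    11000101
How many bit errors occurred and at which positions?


XOR: 00000000

0 errors (received matches sent)


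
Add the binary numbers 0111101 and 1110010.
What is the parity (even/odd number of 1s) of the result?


0111101 = 61
1110010 = 114
Sum = 175 = 10101111
1s count = 6

even parity (6 ones in 10101111)


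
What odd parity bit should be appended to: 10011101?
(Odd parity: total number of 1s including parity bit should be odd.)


Number of 1s in data: 5
Parity bit: 0

0


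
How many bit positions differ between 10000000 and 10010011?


XOR: 00010011
Count of 1s: 3

3


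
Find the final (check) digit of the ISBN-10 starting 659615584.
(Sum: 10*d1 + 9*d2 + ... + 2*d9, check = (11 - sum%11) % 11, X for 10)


Weighted sum: 302
302 mod 11 = 5

Check digit: 6


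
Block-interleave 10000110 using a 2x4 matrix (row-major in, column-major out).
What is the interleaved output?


Matrix:
  1000
  0110
Read columns: 10010100

10010100


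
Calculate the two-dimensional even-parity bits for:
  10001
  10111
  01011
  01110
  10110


Row parities: 00111
Column parities: 10101

Row P: 00111, Col P: 10101, Corner: 1


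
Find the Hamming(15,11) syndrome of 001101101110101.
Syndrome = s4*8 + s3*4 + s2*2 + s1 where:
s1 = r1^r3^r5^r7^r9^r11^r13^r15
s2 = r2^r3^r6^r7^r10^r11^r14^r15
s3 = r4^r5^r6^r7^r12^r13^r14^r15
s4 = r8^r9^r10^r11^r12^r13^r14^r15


s1=0, s2=0, s3=1, s4=1

Syndrome = 12 (error at position 12)


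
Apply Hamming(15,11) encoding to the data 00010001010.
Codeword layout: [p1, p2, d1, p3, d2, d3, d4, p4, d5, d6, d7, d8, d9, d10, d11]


Parity bits: p1=1, p2=0, p3=1, p4=0

100100100001010


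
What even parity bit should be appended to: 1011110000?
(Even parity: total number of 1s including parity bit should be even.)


Number of 1s in data: 5
Parity bit: 1

1


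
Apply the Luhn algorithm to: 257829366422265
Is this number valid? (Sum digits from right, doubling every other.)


Luhn sum = 64
64 mod 10 = 4

Invalid (Luhn sum mod 10 = 4)


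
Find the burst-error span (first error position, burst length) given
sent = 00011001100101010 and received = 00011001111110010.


XOR: 00000000011011000

Burst at position 9, length 5


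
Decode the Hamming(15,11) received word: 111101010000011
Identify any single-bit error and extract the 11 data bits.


Syndrome = 11: error at position 11

Data: 10100010011 (corrected bit 11)


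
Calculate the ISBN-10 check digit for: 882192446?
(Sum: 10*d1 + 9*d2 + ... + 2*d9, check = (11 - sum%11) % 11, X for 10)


Weighted sum: 279
279 mod 11 = 4

Check digit: 7


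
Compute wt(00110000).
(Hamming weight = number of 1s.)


Counting 1s in 00110000

2


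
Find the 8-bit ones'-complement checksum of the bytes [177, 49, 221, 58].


Sum = 505 mod 256 = 249
Complement = 6

6


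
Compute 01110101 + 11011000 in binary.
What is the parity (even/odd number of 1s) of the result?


01110101 = 117
11011000 = 216
Sum = 333 = 101001101
1s count = 5

odd parity (5 ones in 101001101)


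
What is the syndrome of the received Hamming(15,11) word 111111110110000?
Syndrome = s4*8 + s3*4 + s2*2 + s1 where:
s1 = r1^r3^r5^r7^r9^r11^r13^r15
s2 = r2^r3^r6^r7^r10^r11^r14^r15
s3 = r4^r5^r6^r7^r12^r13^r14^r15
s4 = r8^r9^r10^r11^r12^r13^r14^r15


s1=1, s2=0, s3=0, s4=1

Syndrome = 9 (error at position 9)


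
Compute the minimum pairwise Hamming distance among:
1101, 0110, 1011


Comparing all pairs, minimum distance: 2
Can detect 1 errors, correct 0 errors

2


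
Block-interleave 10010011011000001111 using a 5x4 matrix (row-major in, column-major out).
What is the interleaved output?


Matrix:
  1001
  0011
  0110
  0000
  1111
Read columns: 10001001010110111001

10001001010110111001


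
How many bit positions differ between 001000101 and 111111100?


XOR: 110111001
Count of 1s: 6

6


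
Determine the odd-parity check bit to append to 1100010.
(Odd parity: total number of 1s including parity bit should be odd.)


Number of 1s in data: 3
Parity bit: 0

0


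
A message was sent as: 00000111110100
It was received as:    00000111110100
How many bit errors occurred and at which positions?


XOR: 00000000000000

0 errors (received matches sent)


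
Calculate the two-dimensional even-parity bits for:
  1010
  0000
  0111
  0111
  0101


Row parities: 00110
Column parities: 1111

Row P: 00110, Col P: 1111, Corner: 0


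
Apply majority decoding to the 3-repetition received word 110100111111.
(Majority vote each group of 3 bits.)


Groups: 110, 100, 111, 111
Majority votes: 1011

1011


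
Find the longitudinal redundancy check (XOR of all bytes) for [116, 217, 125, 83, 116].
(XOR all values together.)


XOR chain: 116 ^ 217 ^ 125 ^ 83 ^ 116 = 247

247


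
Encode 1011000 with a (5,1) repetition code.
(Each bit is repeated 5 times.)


Each bit -> 5 copies

11111000001111111111000000000000000


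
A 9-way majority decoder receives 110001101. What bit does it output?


Ones: 5 out of 9
Threshold: 5

1 (5/9 voted 1)


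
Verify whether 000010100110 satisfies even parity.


Number of 1s: 4

Yes, parity is correct (4 ones)


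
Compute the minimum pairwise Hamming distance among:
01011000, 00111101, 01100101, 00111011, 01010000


Comparing all pairs, minimum distance: 1
Can detect 0 errors, correct 0 errors

1


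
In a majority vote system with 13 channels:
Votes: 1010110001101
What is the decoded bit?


Ones: 7 out of 13
Threshold: 7

1 (7/13 voted 1)


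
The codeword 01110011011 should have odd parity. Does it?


Number of 1s: 7

Yes, parity is correct (7 ones)


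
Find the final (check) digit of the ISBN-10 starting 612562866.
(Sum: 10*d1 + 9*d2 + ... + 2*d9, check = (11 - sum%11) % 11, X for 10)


Weighted sum: 228
228 mod 11 = 8

Check digit: 3


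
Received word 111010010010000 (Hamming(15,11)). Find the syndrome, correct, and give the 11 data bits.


Syndrome = 6: error at position 6

Data: 11100010000 (corrected bit 6)


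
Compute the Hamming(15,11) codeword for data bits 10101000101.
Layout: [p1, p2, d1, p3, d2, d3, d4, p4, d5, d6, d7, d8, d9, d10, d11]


Parity bits: p1=0, p2=1, p3=1, p4=1

011101011000101


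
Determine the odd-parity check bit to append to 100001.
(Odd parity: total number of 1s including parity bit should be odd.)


Number of 1s in data: 2
Parity bit: 1

1


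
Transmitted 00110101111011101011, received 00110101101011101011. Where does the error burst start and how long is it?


XOR: 00000000010000000000

Burst at position 9, length 1


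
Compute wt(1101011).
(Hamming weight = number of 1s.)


Counting 1s in 1101011

5


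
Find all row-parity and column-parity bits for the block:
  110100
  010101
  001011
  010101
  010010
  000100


Row parities: 111101
Column parities: 101001

Row P: 111101, Col P: 101001, Corner: 1


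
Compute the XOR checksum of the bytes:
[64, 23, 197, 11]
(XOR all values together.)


XOR chain: 64 ^ 23 ^ 197 ^ 11 = 153

153


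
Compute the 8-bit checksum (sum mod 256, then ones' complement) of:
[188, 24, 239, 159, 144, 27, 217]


Sum = 998 mod 256 = 230
Complement = 25

25


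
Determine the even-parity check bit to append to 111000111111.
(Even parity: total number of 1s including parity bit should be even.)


Number of 1s in data: 9
Parity bit: 1

1


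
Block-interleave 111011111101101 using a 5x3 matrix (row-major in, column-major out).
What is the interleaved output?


Matrix:
  111
  011
  111
  101
  101
Read columns: 101111110011111

101111110011111


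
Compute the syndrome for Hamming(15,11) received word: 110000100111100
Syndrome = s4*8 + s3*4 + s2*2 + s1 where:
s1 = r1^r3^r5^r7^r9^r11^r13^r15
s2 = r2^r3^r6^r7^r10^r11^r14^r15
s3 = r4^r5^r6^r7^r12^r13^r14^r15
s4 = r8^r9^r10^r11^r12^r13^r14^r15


s1=0, s2=0, s3=1, s4=0

Syndrome = 4 (error at position 4)


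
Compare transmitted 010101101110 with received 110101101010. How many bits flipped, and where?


XOR: 100000000100

2 error(s) at position(s): 0, 9


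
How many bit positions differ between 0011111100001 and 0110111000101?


XOR: 0101000100100
Count of 1s: 4

4


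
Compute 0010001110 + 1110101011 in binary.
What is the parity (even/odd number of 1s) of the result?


0010001110 = 142
1110101011 = 939
Sum = 1081 = 10000111001
1s count = 5

odd parity (5 ones in 10000111001)


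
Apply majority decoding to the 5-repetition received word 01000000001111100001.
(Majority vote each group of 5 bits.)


Groups: 01000, 00000, 11111, 00001
Majority votes: 0010

0010


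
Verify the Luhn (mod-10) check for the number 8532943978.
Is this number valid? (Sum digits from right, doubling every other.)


Luhn sum = 61
61 mod 10 = 1

Invalid (Luhn sum mod 10 = 1)


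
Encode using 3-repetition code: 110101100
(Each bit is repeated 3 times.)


Each bit -> 3 copies

111111000111000111111000000


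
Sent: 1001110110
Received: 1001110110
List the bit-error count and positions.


XOR: 0000000000

0 errors (received matches sent)


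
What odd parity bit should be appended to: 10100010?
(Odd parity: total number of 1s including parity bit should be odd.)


Number of 1s in data: 3
Parity bit: 0

0


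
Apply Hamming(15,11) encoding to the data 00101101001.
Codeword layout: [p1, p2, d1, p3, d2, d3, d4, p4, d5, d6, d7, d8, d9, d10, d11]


Parity bits: p1=0, p2=1, p3=1, p4=0

010101001101001


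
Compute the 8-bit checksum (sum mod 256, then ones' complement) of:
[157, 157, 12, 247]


Sum = 573 mod 256 = 61
Complement = 194

194


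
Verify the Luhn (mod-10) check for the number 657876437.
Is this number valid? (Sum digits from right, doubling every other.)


Luhn sum = 48
48 mod 10 = 8

Invalid (Luhn sum mod 10 = 8)


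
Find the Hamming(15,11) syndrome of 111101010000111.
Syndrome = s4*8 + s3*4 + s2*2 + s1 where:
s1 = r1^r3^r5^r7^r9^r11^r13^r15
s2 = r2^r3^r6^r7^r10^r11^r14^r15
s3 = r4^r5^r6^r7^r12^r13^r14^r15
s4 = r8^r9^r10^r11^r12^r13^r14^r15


s1=0, s2=1, s3=1, s4=0

Syndrome = 6 (error at position 6)


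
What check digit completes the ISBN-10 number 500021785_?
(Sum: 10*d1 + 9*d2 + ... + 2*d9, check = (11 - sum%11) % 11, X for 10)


Weighted sum: 129
129 mod 11 = 8

Check digit: 3


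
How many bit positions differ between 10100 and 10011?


XOR: 00111
Count of 1s: 3

3


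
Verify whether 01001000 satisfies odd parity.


Number of 1s: 2

No, parity error (2 ones)


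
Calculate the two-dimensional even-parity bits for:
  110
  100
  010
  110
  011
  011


Row parities: 011000
Column parities: 110

Row P: 011000, Col P: 110, Corner: 0


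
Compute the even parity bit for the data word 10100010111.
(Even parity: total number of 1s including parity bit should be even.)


Number of 1s in data: 6
Parity bit: 0

0


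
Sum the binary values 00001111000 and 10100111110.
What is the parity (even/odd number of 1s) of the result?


00001111000 = 120
10100111110 = 1342
Sum = 1462 = 10110110110
1s count = 7

odd parity (7 ones in 10110110110)


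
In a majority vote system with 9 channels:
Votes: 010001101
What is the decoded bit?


Ones: 4 out of 9
Threshold: 5

0 (4/9 voted 1)


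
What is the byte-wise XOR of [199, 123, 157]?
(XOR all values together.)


XOR chain: 199 ^ 123 ^ 157 = 33

33


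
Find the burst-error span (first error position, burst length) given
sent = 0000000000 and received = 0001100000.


XOR: 0001100000

Burst at position 3, length 2


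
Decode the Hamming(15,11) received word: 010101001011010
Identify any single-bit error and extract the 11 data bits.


Syndrome = 0: no error detected

Data: 00101011010 (no errors)


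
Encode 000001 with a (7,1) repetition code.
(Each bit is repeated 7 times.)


Each bit -> 7 copies

000000000000000000000000000000000001111111
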